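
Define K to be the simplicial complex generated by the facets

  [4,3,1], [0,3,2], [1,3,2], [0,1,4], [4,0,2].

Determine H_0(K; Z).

H_0 ≅ Z.

Take the total order 0 < 1 < 2 < 3 < 4 on the vertex set. Then K (dimension 2) consists of the simplices:

  0-simplices (5): [0], [1], [2], [3], [4]
  1-simplices (10): [0,1], [0,2], [0,3], [0,4], [1,2], [1,3], [1,4], [2,3], [2,4], [3,4]
  2-simplices (5): [0,1,4], [0,2,3], [0,2,4], [1,2,3], [1,3,4]

giving chain groups C_0 ≅ Z^5, C_1 ≅ Z^10, C_2 ≅ Z^5.

The boundary map ∂_1: C_1 → C_0 maps an edge to its endpoints' difference, ∂[p,q] = q − p. For instance
  ∂[0,2] = [2] − [0].
The resulting 5×10 matrix has rank 4, and its Smith normal form has invariant factors (1,1,1,1).

∂_2: C_2 → C_1 acts by ∂[p,q,r] = [q,r] − [p,r] + [p,q]. For instance
  ∂[0,2,3] = [2,3] − [0,3] + [0,2],
  ∂[0,2,4] = [2,4] − [0,4] + [0,2].
The resulting 10×5 matrix has rank 5, and its Smith normal form has invariant factors (1,1,1,1,1).

From H_k ≅ ker(∂_k) / im(∂_{k+1}) we obtain:

  H_0: rank C_0 − rank ∂_1 = 5 − 4 = 1, and the invariant factors of ∂_1 are all 1, so H_0 = Z.

(K is a triangulation of the Möbius band.)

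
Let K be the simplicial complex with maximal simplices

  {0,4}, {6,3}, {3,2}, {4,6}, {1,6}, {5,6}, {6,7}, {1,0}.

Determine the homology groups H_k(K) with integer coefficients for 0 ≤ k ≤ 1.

H_0 ≅ Z,  H_1 ≅ Z.

Take the total order 0 < 1 < 2 < 3 < 4 < 5 < 6 < 7 on the vertex set. Then K (dimension 1) consists of the simplices:

  0-simplices (8): [0], [1], [2], [3], [4], [5], [6], [7]
  1-simplices (8): [0,1], [0,4], [1,6], [2,3], [3,6], [4,6], [5,6], [6,7]

Hence C_0 ≅ Z^8, C_1 ≅ Z^8.

Boundary ∂_1: C_1 → C_0 is given by ∂[p,q] = [q] − [p]. For instance
  ∂[0,1] = [1] − [0].
This gives a 8×8 integer matrix of rank 7; reducing to Smith normal form yields diagonal entries (1,1,1,1,1,1,1).

Reading off H_k = ker ∂_k / im ∂_{k+1}:

  H_0: rank C_0 − rank ∂_1 = 8 − 7 = 1, and the invariant factors of ∂_1 are all 1, so H_0 = Z.
  H_1: rank ker ∂_1 − rank ∂_2 = (8 − 7) − 0 = 1, and there is no ∂_2, so H_1 = Z.

As a check, the Euler characteristic is 8 − 8 = 0, which agrees with 1 − 1 = 0.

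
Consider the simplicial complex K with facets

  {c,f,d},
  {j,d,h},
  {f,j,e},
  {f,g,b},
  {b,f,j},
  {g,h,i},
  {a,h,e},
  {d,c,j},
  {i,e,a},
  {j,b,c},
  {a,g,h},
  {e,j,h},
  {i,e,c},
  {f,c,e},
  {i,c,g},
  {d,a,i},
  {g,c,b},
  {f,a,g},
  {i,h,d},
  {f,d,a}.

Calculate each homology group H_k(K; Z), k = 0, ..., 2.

We work with the vertex ordering a < b < c < d < e < f < g < h < i < j. The simplices of K, each written with vertices in increasing order, are:

  0-simplices (10): a, b, c, d, e, f, g, h, i, j
  1-simplices (30): ad, ae, af, ag, ah, ai, bc, bf, bg, bj, cd, ce, cf, cg, ci, cj, df, dh, di, dj, ef, eh, ei, ej, fg, fj, gh, gi, hi, hj
  2-simplices (20): adf, adi, aeh, aei, afg, agh, bcg, bcj, bfg, bfj, cdf, cdj, cef, cei, cgi, dhi, dhj, efj, ehj, ghi

Hence C_0 ≅ Z^10, C_1 ≅ Z^30, C_2 ≅ Z^20.

∂_1: C_1 → C_0 maps an edge to its endpoints' difference, ∂[p,q] = q − p. For instance
  ∂fj = j − f.
This gives a 10×30 integer matrix of rank 9; reducing to Smith normal form yields diagonal entries (1,1,1,1,1,1,1,1,1).

The boundary map ∂_2: C_2 → C_1 sends each 2-simplex [p,q,r] to [q,r] − [p,r] + [p,q]. For instance
  ∂cdj = dj − cj + cd,
  ∂cdf = df − cf + cd.
As a 30×20 matrix over Z this has rank 20, with invariant factors (1,1,1,1,1,1,1,1,1,1,1,1,1,1,1,1,1,1,1,2).

Reading off H_k = ker ∂_k / im ∂_{k+1}:

  H_0: rank C_0 − rank ∂_1 = 10 − 9 = 1, and the invariant factors of ∂_1 are all 1, so H_0 = Z.
  H_1: rank ker ∂_1 − rank ∂_2 = (30 − 9) − 20 = 1, and ∂_2 has invariant factor 2 > 1, so H_1 = Z ⊕ Z/2Z.
  H_2: rank ker ∂_2 − rank ∂_3 = (20 − 20) − 0 = 0, and there is no ∂_3, so H_2 = 0.

As a check, the Euler characteristic is 10 − 30 + 20 = 0, which agrees with 1 − 1 + 0 = 0.

H_0 ≅ Z,  H_1 ≅ Z ⊕ Z/2Z,  H_2 = 0.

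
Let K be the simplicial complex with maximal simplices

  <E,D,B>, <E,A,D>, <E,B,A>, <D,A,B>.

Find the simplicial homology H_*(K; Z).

Take the total order A < B < D < E on the vertex set. Then K (dimension 2) consists of the simplices:

  0-simplices (4): A, B, D, E
  1-simplices (6): AB, AD, AE, BD, BE, DE
  2-simplices (4): ABD, ABE, ADE, BDE

Hence C_0 ≅ Z^4, C_1 ≅ Z^6, C_2 ≅ Z^4.

The boundary map ∂_1: C_1 → C_0 maps an edge to its endpoints' difference, ∂[p,q] = q − p.
As a 4×6 matrix over Z this has rank 3, with invariant factors (1,1,1).

Boundary ∂_2: C_2 → C_1 maps a triangle to the signed sum of its edges. For instance
  ∂ADE = DE − AE + AD,
  ∂ABE = BE − AE + AB.
The 6×4 boundary matrix has rank 3 and Smith normal form diag(1,1,1).

Reading off H_k = ker ∂_k / im ∂_{k+1}:

  H_0: rank C_0 − rank ∂_1 = 4 − 3 = 1, and the invariant factors of ∂_1 are all 1, so H_0 ≅ Z.
  H_1: rank ker ∂_1 − rank ∂_2 = (6 − 3) − 3 = 0, and the invariant factors of ∂_2 are all 1, so H_1 ≅ 0.
  H_2: rank ker ∂_2 − rank ∂_3 = (4 − 3) − 0 = 1, and there is no ∂_3, so H_2 ≅ Z.

H_0 ≅ Z,  H_1 = 0,  H_2 ≅ Z.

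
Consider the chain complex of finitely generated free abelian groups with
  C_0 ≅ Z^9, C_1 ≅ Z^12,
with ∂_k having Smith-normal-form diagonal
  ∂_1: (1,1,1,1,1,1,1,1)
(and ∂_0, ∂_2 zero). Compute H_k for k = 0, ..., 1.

H_0 = Z,  H_1 = Z^4.

H_0: b_0 = 9 − 0 − 8 = 1; torsion from ∂_1 factors > 1: none. So H_0 = Z.
H_1: b_1 = 12 − 8 − 0 = 4; torsion from ∂_2 factors > 1: none. So H_1 = Z^4.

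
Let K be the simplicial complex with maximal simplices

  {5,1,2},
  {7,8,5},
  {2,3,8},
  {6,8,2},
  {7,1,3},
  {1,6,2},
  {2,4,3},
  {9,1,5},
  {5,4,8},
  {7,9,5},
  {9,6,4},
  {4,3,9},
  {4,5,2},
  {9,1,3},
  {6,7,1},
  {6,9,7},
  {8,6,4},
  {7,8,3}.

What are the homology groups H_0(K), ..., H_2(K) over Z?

We work with the vertex ordering 1 < 2 < 3 < 4 < 5 < 6 < 7 < 8 < 9. The simplices of K, each written with vertices in increasing order, are:

  0-simplices (9): [1], [2], [3], [4], [5], [6], [7], [8], [9]
  1-simplices (27): (27 of them)
  2-simplices (18): [1,2,5], [1,2,6], [1,3,7], [1,3,9], [1,5,9], [1,6,7], [2,3,4], [2,3,8], [2,4,5], [2,6,8], [3,4,9], [3,7,8], [4,5,8], [4,6,8], [4,6,9], [5,7,8], [5,7,9], [6,7,9]

giving chain groups C_0 ≅ Z^9, C_1 ≅ Z^27, C_2 ≅ Z^18.

The boundary map ∂_1: C_1 → C_0 maps an edge to its endpoints' difference, ∂[p,q] = q − p.
The resulting 9×27 matrix has rank 8, and its Smith normal form has invariant factors (1,1,1,1,1,1,1,1).

The boundary map ∂_2: C_2 → C_1 sends each 2-simplex [p,q,r] to [q,r] − [p,r] + [p,q]. For instance
  ∂[6,7,9] = [7,9] − [6,9] + [6,7],
  ∂[4,5,8] = [5,8] − [4,8] + [4,5].
The 27×18 boundary matrix has rank 18 and Smith normal form diag(1,1,1,1,1,1,1,1,1,1,1,1,1,1,1,1,1,2).

Now H_k = ker ∂_k / im ∂_{k+1}, so:

  H_0: rank C_0 − rank ∂_1 = 9 − 8 = 1, and the invariant factors of ∂_1 are all 1, so H_0 = Z.
  H_1: rank ker ∂_1 − rank ∂_2 = (27 − 8) − 18 = 1, and ∂_2 has invariant factor 2 > 1, so H_1 = Z ⊕ Z/2Z.
  H_2: rank ker ∂_2 − rank ∂_3 = (18 − 18) − 0 = 0, and there is no ∂_3, so H_2 = 0.

H_0 ≅ Z,  H_1 ≅ Z ⊕ Z/2Z,  H_2 = 0.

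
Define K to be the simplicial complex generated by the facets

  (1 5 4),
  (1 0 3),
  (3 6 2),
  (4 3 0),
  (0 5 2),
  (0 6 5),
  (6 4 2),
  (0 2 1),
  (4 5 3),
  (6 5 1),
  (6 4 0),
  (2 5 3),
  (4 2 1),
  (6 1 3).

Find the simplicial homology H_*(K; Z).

We work with the vertex ordering 0 < 1 < 2 < 3 < 4 < 5 < 6. The simplices of K, each written with vertices in increasing order, are:

  0-simplices (7): [0], [1], [2], [3], [4], [5], [6]
  1-simplices (21): [0,1], [0,2], [0,3], [0,4], [0,5], [0,6], [1,2], [1,3], [1,4], [1,5], [1,6], [2,3], [2,4], [2,5], [2,6], [3,4], [3,5], [3,6], [4,5], [4,6], [5,6]
  2-simplices (14): [0,1,2], [0,1,3], [0,2,5], [0,3,4], [0,4,6], [0,5,6], [1,2,4], [1,3,6], [1,4,5], [1,5,6], [2,3,5], [2,3,6], [2,4,6], [3,4,5]

so the chain groups are C_0 ≅ Z^7, C_1 ≅ Z^21, C_2 ≅ Z^14.

Boundary ∂_1: C_1 → C_0 sends each edge [p,q] (with p < q) to q − p. For instance
  ∂[1,3] = [3] − [1].
The 7×21 boundary matrix has rank 6 and Smith normal form diag(1,1,1,1,1,1).

The boundary map ∂_2: C_2 → C_1 acts by ∂[p,q,r] = [q,r] − [p,r] + [p,q]. For instance
  ∂[3,4,5] = [4,5] − [3,5] + [3,4],
  ∂[0,1,3] = [1,3] − [0,3] + [0,1].
This gives a 21×14 integer matrix of rank 13; reducing to Smith normal form yields diagonal entries (1,1,1,1,1,1,1,1,1,1,1,1,1).

Reading off H_k = ker ∂_k / im ∂_{k+1}:

  H_0: rank C_0 − rank ∂_1 = 7 − 6 = 1, and the invariant factors of ∂_1 are all 1, so H_0 ≅ Z.
  H_1: rank ker ∂_1 − rank ∂_2 = (21 − 6) − 13 = 2, and the invariant factors of ∂_2 are all 1, so H_1 ≅ Z^2.
  H_2: rank ker ∂_2 − rank ∂_3 = (14 − 13) − 0 = 1, and there is no ∂_3, so H_2 ≅ Z.

H_0 ≅ Z,  H_1 ≅ Z^2,  H_2 ≅ Z.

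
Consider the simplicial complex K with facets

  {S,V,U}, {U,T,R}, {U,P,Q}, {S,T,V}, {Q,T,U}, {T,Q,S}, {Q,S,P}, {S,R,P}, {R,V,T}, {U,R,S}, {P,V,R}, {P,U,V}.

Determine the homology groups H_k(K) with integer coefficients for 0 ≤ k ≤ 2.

Take the total order P < Q < R < S < T < U < V on the vertex set. Then K (dimension 2) consists of the simplices:

  0-simplices (7): P, Q, R, S, T, U, V
  1-simplices (18): PQ, PR, PS, PU, PV, QS, QT, QU, RS, RT, RU, RV, ST, SU, SV, TU, TV, UV
  2-simplices (12): PQS, PQU, PRS, PRV, PUV, QST, QTU, RSU, RTU, RTV, STV, SUV

so the chain groups are C_0 ≅ Z^7, C_1 ≅ Z^18, C_2 ≅ Z^12.

∂_1: C_1 → C_0 maps an edge to its endpoints' difference, ∂[p,q] = q − p.
The 7×18 boundary matrix has rank 6 and Smith normal form diag(1,1,1,1,1,1).

The boundary map ∂_2: C_2 → C_1 acts by ∂[p,q,r] = [q,r] − [p,r] + [p,q]. For instance
  ∂PRS = RS − PS + PR,
  ∂QST = ST − QT + QS.
The 18×12 boundary matrix has rank 12 and Smith normal form diag(1,1,1,1,1,1,1,1,1,1,1,2).

Now H_k = ker ∂_k / im ∂_{k+1}, so:

  H_0: rank C_0 − rank ∂_1 = 7 − 6 = 1, and the invariant factors of ∂_1 are all 1, so H_0 = Z.
  H_1: rank ker ∂_1 − rank ∂_2 = (18 − 6) − 12 = 0, and ∂_2 has invariant factor 2 > 1, so H_1 = Z_2.
  H_2: rank ker ∂_2 − rank ∂_3 = (12 − 12) − 0 = 0, and there is no ∂_3, so H_2 = 0.

H_0 = Z,  H_1 = Z_2,  H_2 = 0.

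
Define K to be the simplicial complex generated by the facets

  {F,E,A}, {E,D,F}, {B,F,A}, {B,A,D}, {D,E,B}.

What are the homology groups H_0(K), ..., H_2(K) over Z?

H_0 ≅ Z,  H_1 ≅ Z,  H_2 = 0.

Fix the vertex order A < B < D < E < F and write every simplex with vertices in increasing order. Then dim K = 2 and the simplices of K are:

  0-simplices (5): A, B, D, E, F
  1-simplices (10): AB, AD, AE, AF, BD, BE, BF, DE, DF, EF
  2-simplices (5): ABD, ABF, AEF, BDE, DEF

so the chain groups are C_0 ≅ Z^5, C_1 ≅ Z^10, C_2 ≅ Z^5.

Boundary ∂_1: C_1 → C_0 is given by ∂[p,q] = [q] − [p]. For instance
  ∂AF = F − A.
The resulting 5×10 matrix has rank 4, and its Smith normal form has invariant factors (1,1,1,1).

∂_2: C_2 → C_1 sends each 2-simplex [p,q,r] to [q,r] − [p,r] + [p,q]. For instance
  ∂ABF = BF − AF + AB,
  ∂BDE = DE − BE + BD.
As a 10×5 matrix over Z this has rank 5, with invariant factors (1,1,1,1,1).

Computing H_k = (kernel of ∂_k) / (image of ∂_{k+1}):

  H_0: rank C_0 − rank ∂_1 = 5 − 4 = 1, and the invariant factors of ∂_1 are all 1, so H_0 = Z.
  H_1: rank ker ∂_1 − rank ∂_2 = (10 − 4) − 5 = 1, and the invariant factors of ∂_2 are all 1, so H_1 = Z.
  H_2: rank ker ∂_2 − rank ∂_3 = (5 − 5) − 0 = 0, and there is no ∂_3, so H_2 = 0.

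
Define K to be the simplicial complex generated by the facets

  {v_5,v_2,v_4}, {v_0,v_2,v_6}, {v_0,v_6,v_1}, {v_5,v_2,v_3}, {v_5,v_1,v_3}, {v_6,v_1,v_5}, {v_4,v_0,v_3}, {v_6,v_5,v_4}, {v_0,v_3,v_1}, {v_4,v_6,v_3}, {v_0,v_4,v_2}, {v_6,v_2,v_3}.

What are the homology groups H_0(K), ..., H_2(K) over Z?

H_0 = Z,  H_1 = Z/2,  H_2 = 0.

Take the total order v_0 < v_1 < v_2 < v_3 < v_4 < v_5 < v_6 on the vertex set. Then K (dimension 2) consists of the simplices:

  0-simplices (7): [v_0], [v_1], [v_2], [v_3], [v_4], [v_5], [v_6]
  1-simplices (18): (18 of them)
  2-simplices (12): (12 of them)

giving chain groups C_0 ≅ Z^7, C_1 ≅ Z^18, C_2 ≅ Z^12.

The boundary map ∂_1: C_1 → C_0 is given by ∂[p,q] = [q] − [p]. For instance
  ∂[v_1,v_3] = [v_3] − [v_1].
This gives a 7×18 integer matrix of rank 6; reducing to Smith normal form yields diagonal entries (1,1,1,1,1,1).

Boundary ∂_2: C_2 → C_1 sends each 2-simplex [p,q,r] to [q,r] − [p,r] + [p,q]. For instance
  ∂[v_3,v_4,v_6] = [v_4,v_6] − [v_3,v_6] + [v_3,v_4],
  ∂[v_0,v_2,v_6] = [v_2,v_6] − [v_0,v_6] + [v_0,v_2].
The 18×12 boundary matrix has rank 12 and Smith normal form diag(1,1,1,1,1,1,1,1,1,1,1,2).

Reading off H_k = ker ∂_k / im ∂_{k+1}:

  H_0: rank C_0 − rank ∂_1 = 7 − 6 = 1, and the invariant factors of ∂_1 are all 1, so H_0 = Z.
  H_1: rank ker ∂_1 − rank ∂_2 = (18 − 6) − 12 = 0, and ∂_2 has invariant factor 2 > 1, so H_1 = Z/2.
  H_2: rank ker ∂_2 − rank ∂_3 = (12 − 12) − 0 = 0, and there is no ∂_3, so H_2 = 0.

As a check, the Euler characteristic is 7 − 18 + 12 = 1, which agrees with 1 − 0 + 0 = 1.
(K is a triangulation of the real projective plane RP^2.)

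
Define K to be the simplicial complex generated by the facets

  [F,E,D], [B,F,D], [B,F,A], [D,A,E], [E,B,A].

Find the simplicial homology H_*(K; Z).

We work with the vertex ordering A < B < D < E < F. The simplices of K, each written with vertices in increasing order, are:

  0-simplices (5): A, B, D, E, F
  1-simplices (10): AB, AD, AE, AF, BD, BE, BF, DE, DF, EF
  2-simplices (5): ABE, ABF, ADE, BDF, DEF

so the chain groups are C_0 ≅ Z^5, C_1 ≅ Z^10, C_2 ≅ Z^5.

∂_1: C_1 → C_0 sends each edge [p,q] (with p < q) to q − p.
As a 5×10 matrix over Z this has rank 4, with invariant factors (1,1,1,1).

Boundary ∂_2: C_2 → C_1 maps a triangle to the signed sum of its edges. For instance
  ∂DEF = EF − DF + DE,
  ∂ADE = DE − AE + AD.
The 10×5 boundary matrix has rank 5 and Smith normal form diag(1,1,1,1,1).

Computing H_k = (kernel of ∂_k) / (image of ∂_{k+1}):

  H_0: rank C_0 − rank ∂_1 = 5 − 4 = 1, and the invariant factors of ∂_1 are all 1, so H_0 ≅ Z.
  H_1: rank ker ∂_1 − rank ∂_2 = (10 − 4) − 5 = 1, and the invariant factors of ∂_2 are all 1, so H_1 ≅ Z.
  H_2: rank ker ∂_2 − rank ∂_3 = (5 − 5) − 0 = 0, and there is no ∂_3, so H_2 ≅ 0.

(K is a triangulation of the Möbius band.)

H_0 ≅ Z,  H_1 ≅ Z,  H_2 = 0.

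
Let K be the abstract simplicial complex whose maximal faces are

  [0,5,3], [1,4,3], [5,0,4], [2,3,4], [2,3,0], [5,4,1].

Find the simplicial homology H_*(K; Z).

H_0 = Z,  H_1 = Z,  H_2 = 0.

Take the total order 0 < 1 < 2 < 3 < 4 < 5 on the vertex set. Then K (dimension 2) consists of the simplices:

  0-simplices (6): [0], [1], [2], [3], [4], [5]
  1-simplices (12): [0,2], [0,3], [0,4], [0,5], [1,3], [1,4], [1,5], [2,3], [2,4], [3,4], [3,5], [4,5]
  2-simplices (6): [0,2,3], [0,3,5], [0,4,5], [1,3,4], [1,4,5], [2,3,4]

Hence C_0 ≅ Z^6, C_1 ≅ Z^12, C_2 ≅ Z^6.

The boundary map ∂_1: C_1 → C_0 is given by ∂[p,q] = [q] − [p].
The 6×12 boundary matrix has rank 5 and Smith normal form diag(1,1,1,1,1).

∂_2: C_2 → C_1 maps a triangle to the signed sum of its edges. For instance
  ∂[0,3,5] = [3,5] − [0,5] + [0,3],
  ∂[1,3,4] = [3,4] − [1,4] + [1,3].
The 12×6 boundary matrix has rank 6 and Smith normal form diag(1,1,1,1,1,1).

Now H_k = ker ∂_k / im ∂_{k+1}, so:

  H_0: rank C_0 − rank ∂_1 = 6 − 5 = 1, and the invariant factors of ∂_1 are all 1, so H_0 = Z.
  H_1: rank ker ∂_1 − rank ∂_2 = (12 − 5) − 6 = 1, and the invariant factors of ∂_2 are all 1, so H_1 = Z.
  H_2: rank ker ∂_2 − rank ∂_3 = (6 − 6) − 0 = 0, and there is no ∂_3, so H_2 = 0.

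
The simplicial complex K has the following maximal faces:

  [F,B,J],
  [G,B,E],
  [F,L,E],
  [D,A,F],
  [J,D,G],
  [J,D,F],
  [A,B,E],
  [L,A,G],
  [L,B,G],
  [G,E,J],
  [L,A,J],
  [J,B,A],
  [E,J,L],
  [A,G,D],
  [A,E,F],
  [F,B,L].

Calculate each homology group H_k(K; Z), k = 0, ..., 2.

H_0 ≅ Z,  H_1 ≅ Z^2,  H_2 ≅ Z.

K has 8 vertices, 24 edges, 16 triangles.
rank ∂_0 = 0, rank ∂_1 = 7 ⇒ b_0 = 8 − 0 − 7 = 1; all invariant factors of ∂_1 are 1 so no torsion. So H_0 = Z.
rank ∂_1 = 7, rank ∂_2 = 15 ⇒ b_1 = 24 − 7 − 15 = 2; all invariant factors of ∂_2 are 1 so no torsion. So H_1 = Z^2.
rank ∂_2 = 15, rank ∂_3 = 0 ⇒ b_2 = 16 − 15 − 0 = 1. So H_2 = Z.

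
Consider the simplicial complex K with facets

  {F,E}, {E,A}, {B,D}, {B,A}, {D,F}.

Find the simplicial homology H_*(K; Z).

H_0 = Z,  H_1 = Z.

Order the vertices as A < B < D < E < F. Listing each simplex with vertices in this order, K has dimension 1 with simplices:

  0-simplices (5): A, B, D, E, F
  1-simplices (5): AB, AE, BD, DF, EF

so the chain groups are C_0 ≅ Z^5, C_1 ≅ Z^5.

Boundary ∂_1: C_1 → C_0 sends each edge [p,q] (with p < q) to q − p.
This gives a 5×5 integer matrix of rank 4; reducing to Smith normal form yields diagonal entries (1,1,1,1).

Reading off H_k = ker ∂_k / im ∂_{k+1}:

  H_0: rank C_0 − rank ∂_1 = 5 − 4 = 1, and the invariant factors of ∂_1 are all 1, so H_0 = Z.
  H_1: rank ker ∂_1 − rank ∂_2 = (5 − 4) − 0 = 1, and there is no ∂_2, so H_1 = Z.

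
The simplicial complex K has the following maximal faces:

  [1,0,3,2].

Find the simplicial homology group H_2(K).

H_2 ≅ 0.

Take the total order 0 < 1 < 2 < 3 on the vertex set. Then K (dimension 3) consists of the simplices:

  0-simplices (4): [0], [1], [2], [3]
  1-simplices (6): [0,1], [0,2], [0,3], [1,2], [1,3], [2,3]
  2-simplices (4): [0,1,2], [0,1,3], [0,2,3], [1,2,3]
  3-simplices (1): [0,1,2,3]

giving chain groups C_0 ≅ Z^4, C_1 ≅ Z^6, C_2 ≅ Z^4, C_3 ≅ Z^1.

The boundary map ∂_1: C_1 → C_0 sends each edge [p,q] (with p < q) to q − p.
As a 4×6 matrix over Z this has rank 3, with invariant factors (1,1,1).

∂_2: C_2 → C_1 maps a triangle to the signed sum of its edges. For instance
  ∂[0,1,2] = [1,2] − [0,2] + [0,1],
  ∂[0,1,3] = [1,3] − [0,3] + [0,1].
The 6×4 boundary matrix has rank 3 and Smith normal form diag(1,1,1).

Boundary ∂_3: C_3 → C_2 sends each 3-simplex σ to the alternating sum Σ_i (−1)^i (σ with its i-th vertex removed). For instance
  ∂[0,1,2,3] = [1,2,3] − [0,2,3] + [0,1,3] − [0,1,2].
The resulting 4×1 matrix has rank 1, and its Smith normal form has invariant factors (1).

From H_k ≅ ker(∂_k) / im(∂_{k+1}) we obtain:

  H_2: rank ker ∂_2 − rank ∂_3 = (4 − 3) − 1 = 0, and the invariant factors of ∂_3 are all 1, so H_2 ≅ 0.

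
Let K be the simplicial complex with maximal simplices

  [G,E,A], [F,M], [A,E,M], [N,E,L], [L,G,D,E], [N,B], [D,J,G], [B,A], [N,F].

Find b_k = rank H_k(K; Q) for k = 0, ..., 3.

b_0 = 1, b_1 = 2, b_2 = 0, b_3 = 0.

We work with the vertex ordering A < B < D < E < F < G < J < L < M < N. The simplices of K, each written with vertices in increasing order, are:

  0-simplices (10): A, B, D, E, F, G, J, L, M, N
  1-simplices (18): AB, AE, AG, AM, BN, DE, DG, DJ, DL, EG, EL, EM, EN, FM, FN, GJ, GL, LN
  2-simplices (8): AEG, AEM, DEG, DEL, DGJ, DGL, EGL, ELN
  3-simplices (1): DEGL

Hence C_0 ≅ Z^10, C_1 ≅ Z^18, C_2 ≅ Z^8, C_3 ≅ Z^1.

Boundary ∂_1: C_1 → C_0 maps an edge to its endpoints' difference, ∂[p,q] = q − p.
The 10×18 boundary matrix has rank 9 and Smith normal form diag(1,1,1,1,1,1,1,1,1).

Boundary ∂_2: C_2 → C_1 maps a triangle to the signed sum of its edges. For instance
  ∂AEG = EG − AG + AE,
  ∂AEM = EM − AM + AE.
This gives a 18×8 integer matrix of rank 7; reducing to Smith normal form yields diagonal entries (1,1,1,1,1,1,1).

∂_3: C_3 → C_2 sends each 3-simplex σ to the alternating sum Σ_i (−1)^i (σ with its i-th vertex removed). For instance
  ∂DEGL = EGL − DGL + DEL − DEG.
This gives a 8×1 integer matrix of rank 1; reducing to Smith normal form yields diagonal entries (1).

Reading off H_k = ker ∂_k / im ∂_{k+1}:

  H_0: rank C_0 − rank ∂_1 = 10 − 9 = 1, and the invariant factors of ∂_1 are all 1, so H_0 ≅ Z.
  H_1: rank ker ∂_1 − rank ∂_2 = (18 − 9) − 7 = 2, and the invariant factors of ∂_2 are all 1, so H_1 ≅ Z^2.
  H_2: rank ker ∂_2 − rank ∂_3 = (8 − 7) − 1 = 0, and the invariant factors of ∂_3 are all 1, so H_2 ≅ 0.
  H_3: rank ker ∂_3 − rank ∂_4 = (1 − 1) − 0 = 0, and there is no ∂_4, so H_3 ≅ 0.

Hence the Betti numbers are b_0 = 1, b_1 = 2, b_2 = 0, b_3 = 0.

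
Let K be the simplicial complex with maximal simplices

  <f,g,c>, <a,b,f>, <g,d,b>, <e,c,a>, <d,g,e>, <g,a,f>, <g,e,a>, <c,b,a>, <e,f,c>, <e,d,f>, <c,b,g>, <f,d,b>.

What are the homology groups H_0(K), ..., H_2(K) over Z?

H_0 = Z,  H_1 = Z/2Z,  H_2 = 0.

Fix the vertex order a < b < c < d < e < f < g and write every simplex with vertices in increasing order. Then dim K = 2 and the simplices of K are:

  0-simplices (7): a, b, c, d, e, f, g
  1-simplices (18): ab, ac, ae, af, ag, bc, bd, bf, bg, ce, cf, cg, de, df, dg, ef, eg, fg
  2-simplices (12): abc, abf, ace, aeg, afg, bcg, bdf, bdg, cef, cfg, def, deg

Hence C_0 ≅ Z^7, C_1 ≅ Z^18, C_2 ≅ Z^12.

The boundary map ∂_1: C_1 → C_0 is given by ∂[p,q] = [q] − [p].
As a 7×18 matrix over Z this has rank 6, with invariant factors (1,1,1,1,1,1).

∂_2: C_2 → C_1 acts by ∂[p,q,r] = [q,r] − [p,r] + [p,q]. For instance
  ∂afg = fg − ag + af,
  ∂def = ef − df + de.
As a 18×12 matrix over Z this has rank 12, with invariant factors (1,1,1,1,1,1,1,1,1,1,1,2).

Now H_k = ker ∂_k / im ∂_{k+1}, so:

  H_0: rank C_0 − rank ∂_1 = 7 − 6 = 1, and the invariant factors of ∂_1 are all 1, so H_0 ≅ Z.
  H_1: rank ker ∂_1 − rank ∂_2 = (18 − 6) − 12 = 0, and ∂_2 has invariant factor 2 > 1, so H_1 ≅ Z/2Z.
  H_2: rank ker ∂_2 − rank ∂_3 = (12 − 12) − 0 = 0, and there is no ∂_3, so H_2 ≅ 0.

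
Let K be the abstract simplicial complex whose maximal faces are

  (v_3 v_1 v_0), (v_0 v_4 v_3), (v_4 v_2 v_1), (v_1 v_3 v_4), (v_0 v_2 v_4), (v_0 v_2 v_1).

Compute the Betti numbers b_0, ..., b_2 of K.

Fix the vertex order v_0 < v_1 < v_2 < v_3 < v_4 and write every simplex with vertices in increasing order. Then dim K = 2 and the simplices of K are:

  0-simplices (5): [v_0], [v_1], [v_2], [v_3], [v_4]
  1-simplices (9): [v_0,v_1], [v_0,v_2], [v_0,v_3], [v_0,v_4], [v_1,v_2], [v_1,v_3], [v_1,v_4], [v_2,v_4], [v_3,v_4]
  2-simplices (6): [v_0,v_1,v_2], [v_0,v_1,v_3], [v_0,v_2,v_4], [v_0,v_3,v_4], [v_1,v_2,v_4], [v_1,v_3,v_4]

giving chain groups C_0 ≅ Z^5, C_1 ≅ Z^9, C_2 ≅ Z^6.

Boundary ∂_1: C_1 → C_0 sends each edge [p,q] (with p < q) to q − p. For instance
  ∂[v_0,v_2] = [v_2] − [v_0].
As a 5×9 matrix over Z this has rank 4, with invariant factors (1,1,1,1).

∂_2: C_2 → C_1 maps a triangle to the signed sum of its edges. For instance
  ∂[v_0,v_3,v_4] = [v_3,v_4] − [v_0,v_4] + [v_0,v_3],
  ∂[v_0,v_1,v_3] = [v_1,v_3] − [v_0,v_3] + [v_0,v_1].
This gives a 9×6 integer matrix of rank 5; reducing to Smith normal form yields diagonal entries (1,1,1,1,1).

Now H_k = ker ∂_k / im ∂_{k+1}, so:

  H_0: rank C_0 − rank ∂_1 = 5 − 4 = 1, and the invariant factors of ∂_1 are all 1, so H_0 = Z.
  H_1: rank ker ∂_1 − rank ∂_2 = (9 − 4) − 5 = 0, and the invariant factors of ∂_2 are all 1, so H_1 = 0.
  H_2: rank ker ∂_2 − rank ∂_3 = (6 − 5) − 0 = 1, and there is no ∂_3, so H_2 = Z.

Hence the Betti numbers are b_0 = 1, b_1 = 0, b_2 = 1.

b_0 = 1, b_1 = 0, b_2 = 1.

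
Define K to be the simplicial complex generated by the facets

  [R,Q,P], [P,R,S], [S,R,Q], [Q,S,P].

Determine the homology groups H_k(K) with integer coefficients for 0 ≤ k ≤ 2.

H_0 = Z,  H_1 = 0,  H_2 = Z.

Fix the vertex order P < Q < R < S and write every simplex with vertices in increasing order. Then dim K = 2 and the simplices of K are:

  0-simplices (4): P, Q, R, S
  1-simplices (6): PQ, PR, PS, QR, QS, RS
  2-simplices (4): PQR, PQS, PRS, QRS

giving chain groups C_0 ≅ Z^4, C_1 ≅ Z^6, C_2 ≅ Z^4.

∂_1: C_1 → C_0 maps an edge to its endpoints' difference, ∂[p,q] = q − p. For instance
  ∂PR = R − P.
As a 4×6 matrix over Z this has rank 3, with invariant factors (1,1,1).

∂_2: C_2 → C_1 maps a triangle to the signed sum of its edges. For instance
  ∂PQS = QS − PS + PQ,
  ∂QRS = RS − QS + QR.
As a 6×4 matrix over Z this has rank 3, with invariant factors (1,1,1).

Reading off H_k = ker ∂_k / im ∂_{k+1}:

  H_0: rank C_0 − rank ∂_1 = 4 − 3 = 1, and the invariant factors of ∂_1 are all 1, so H_0 = Z.
  H_1: rank ker ∂_1 − rank ∂_2 = (6 − 3) − 3 = 0, and the invariant factors of ∂_2 are all 1, so H_1 = 0.
  H_2: rank ker ∂_2 − rank ∂_3 = (4 − 3) − 0 = 1, and there is no ∂_3, so H_2 = Z.

(K is a triangulation of the 2-sphere S^2.)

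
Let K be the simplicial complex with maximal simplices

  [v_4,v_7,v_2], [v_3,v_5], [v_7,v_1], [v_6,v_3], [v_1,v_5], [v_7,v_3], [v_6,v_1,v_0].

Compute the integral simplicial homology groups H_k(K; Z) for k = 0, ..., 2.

K has 8 vertices, 11 edges, 2 triangles.
rank ∂_0 = 0, rank ∂_1 = 7 ⇒ b_0 = 8 − 0 − 7 = 1; all invariant factors of ∂_1 are 1 so no torsion. So H_0 = Z.
rank ∂_1 = 7, rank ∂_2 = 2 ⇒ b_1 = 11 − 7 − 2 = 2; all invariant factors of ∂_2 are 1 so no torsion. So H_1 = Z^2.
rank ∂_2 = 2, rank ∂_3 = 0 ⇒ b_2 = 2 − 2 − 0 = 0. So H_2 = 0.

H_0 = Z,  H_1 = Z^2,  H_2 = 0.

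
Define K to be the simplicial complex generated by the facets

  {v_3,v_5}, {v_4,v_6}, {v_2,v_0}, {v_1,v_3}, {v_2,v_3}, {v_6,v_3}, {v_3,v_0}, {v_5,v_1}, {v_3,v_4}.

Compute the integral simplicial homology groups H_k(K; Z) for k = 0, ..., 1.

H_0 = Z,  H_1 = Z^3.

We work with the vertex ordering v_0 < v_1 < v_2 < v_3 < v_4 < v_5 < v_6. The simplices of K, each written with vertices in increasing order, are:

  0-simplices (7): [v_0], [v_1], [v_2], [v_3], [v_4], [v_5], [v_6]
  1-simplices (9): [v_0,v_2], [v_0,v_3], [v_1,v_3], [v_1,v_5], [v_2,v_3], [v_3,v_4], [v_3,v_5], [v_3,v_6], [v_4,v_6]

giving chain groups C_0 ≅ Z^7, C_1 ≅ Z^9.

Boundary ∂_1: C_1 → C_0 is given by ∂[p,q] = [q] − [p].
The 7×9 boundary matrix has rank 6 and Smith normal form diag(1,1,1,1,1,1).

Now H_k = ker ∂_k / im ∂_{k+1}, so:

  H_0: rank C_0 − rank ∂_1 = 7 − 6 = 1, and the invariant factors of ∂_1 are all 1, so H_0 = Z.
  H_1: rank ker ∂_1 − rank ∂_2 = (9 − 6) − 0 = 3, and there is no ∂_2, so H_1 = Z^3.

As a check, the Euler characteristic is 7 − 9 = -2, which agrees with 1 − 3 = -2.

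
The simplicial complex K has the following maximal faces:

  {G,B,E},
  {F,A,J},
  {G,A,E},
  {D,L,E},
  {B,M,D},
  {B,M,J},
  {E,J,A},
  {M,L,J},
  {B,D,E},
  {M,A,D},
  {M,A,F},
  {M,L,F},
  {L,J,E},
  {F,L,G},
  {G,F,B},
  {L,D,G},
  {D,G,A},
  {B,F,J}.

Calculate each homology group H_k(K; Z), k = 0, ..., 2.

Order the vertices as A < B < D < E < F < G < J < L < M. Listing each simplex with vertices in this order, K has dimension 2 with simplices:

  0-simplices (9): A, B, D, E, F, G, J, L, M
  1-simplices (27): AD, AE, AF, AG, AJ, AM, BD, BE, BF, BG, BJ, BM, DE, DG, DL, DM, EG, EJ, EL, FG, FJ, FL, FM, GL, JL, JM, LM
  2-simplices (18): ADG, ADM, AEG, AEJ, AFJ, AFM, BDE, BDM, BEG, BFG, BFJ, BJM, DEL, DGL, EJL, FGL, FLM, JLM

Hence C_0 ≅ Z^9, C_1 ≅ Z^27, C_2 ≅ Z^18.

The boundary map ∂_1: C_1 → C_0 maps an edge to its endpoints' difference, ∂[p,q] = q − p.
The 9×27 boundary matrix has rank 8 and Smith normal form diag(1,1,1,1,1,1,1,1).

The boundary map ∂_2: C_2 → C_1 maps a triangle to the signed sum of its edges. For instance
  ∂DEL = EL − DL + DE,
  ∂AFM = FM − AM + AF.
As a 27×18 matrix over Z this has rank 18, with invariant factors (1,1,1,1,1,1,1,1,1,1,1,1,1,1,1,1,1,2).

Computing H_k = (kernel of ∂_k) / (image of ∂_{k+1}):

  H_0: rank C_0 − rank ∂_1 = 9 − 8 = 1, and the invariant factors of ∂_1 are all 1, so H_0 = Z.
  H_1: rank ker ∂_1 − rank ∂_2 = (27 − 8) − 18 = 1, and ∂_2 has invariant factor 2 > 1, so H_1 = Z ⊕ Z/2Z.
  H_2: rank ker ∂_2 − rank ∂_3 = (18 − 18) − 0 = 0, and there is no ∂_3, so H_2 = 0.

(K is a triangulation of the Klein bottle.)

H_0 ≅ Z,  H_1 ≅ Z ⊕ Z/2Z,  H_2 = 0.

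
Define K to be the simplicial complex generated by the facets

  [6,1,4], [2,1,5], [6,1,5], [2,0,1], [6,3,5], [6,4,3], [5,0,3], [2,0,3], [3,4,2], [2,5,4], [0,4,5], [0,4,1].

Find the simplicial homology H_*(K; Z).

Take the total order 0 < 1 < 2 < 3 < 4 < 5 < 6 on the vertex set. Then K (dimension 2) consists of the simplices:

  0-simplices (7): [0], [1], [2], [3], [4], [5], [6]
  1-simplices (18): [0,1], [0,2], [0,3], [0,4], [0,5], [1,2], [1,4], [1,5], [1,6], [2,3], [2,4], [2,5], [3,4], [3,5], [3,6], [4,5], [4,6], [5,6]
  2-simplices (12): [0,1,2], [0,1,4], [0,2,3], [0,3,5], [0,4,5], [1,2,5], [1,4,6], [1,5,6], [2,3,4], [2,4,5], [3,4,6], [3,5,6]

Hence C_0 ≅ Z^7, C_1 ≅ Z^18, C_2 ≅ Z^12.

Boundary ∂_1: C_1 → C_0 maps an edge to its endpoints' difference, ∂[p,q] = q − p. For instance
  ∂[1,6] = [6] − [1].
This gives a 7×18 integer matrix of rank 6; reducing to Smith normal form yields diagonal entries (1,1,1,1,1,1).

Boundary ∂_2: C_2 → C_1 acts by ∂[p,q,r] = [q,r] − [p,r] + [p,q]. For instance
  ∂[0,1,4] = [1,4] − [0,4] + [0,1],
  ∂[2,4,5] = [4,5] − [2,5] + [2,4].
The 18×12 boundary matrix has rank 12 and Smith normal form diag(1,1,1,1,1,1,1,1,1,1,1,2).

From H_k ≅ ker(∂_k) / im(∂_{k+1}) we obtain:

  H_0: rank C_0 − rank ∂_1 = 7 − 6 = 1, and the invariant factors of ∂_1 are all 1, so H_0 ≅ Z.
  H_1: rank ker ∂_1 − rank ∂_2 = (18 − 6) − 12 = 0, and ∂_2 has invariant factor 2 > 1, so H_1 ≅ Z/2Z.
  H_2: rank ker ∂_2 − rank ∂_3 = (12 − 12) − 0 = 0, and there is no ∂_3, so H_2 ≅ 0.

H_0 = Z,  H_1 = Z/2Z,  H_2 = 0.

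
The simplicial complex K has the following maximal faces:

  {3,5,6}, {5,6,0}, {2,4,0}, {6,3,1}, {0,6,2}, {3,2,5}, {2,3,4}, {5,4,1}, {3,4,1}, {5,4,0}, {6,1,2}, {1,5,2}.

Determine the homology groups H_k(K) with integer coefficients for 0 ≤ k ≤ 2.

H_0 ≅ Z,  H_1 ≅ Z/2Z,  H_2 = 0.

We work with the vertex ordering 0 < 1 < 2 < 3 < 4 < 5 < 6. The simplices of K, each written with vertices in increasing order, are:

  0-simplices (7): [0], [1], [2], [3], [4], [5], [6]
  1-simplices (18): [0,2], [0,4], [0,5], [0,6], [1,2], [1,3], [1,4], [1,5], [1,6], [2,3], [2,4], [2,5], [2,6], [3,4], [3,5], [3,6], [4,5], [5,6]
  2-simplices (12): [0,2,4], [0,2,6], [0,4,5], [0,5,6], [1,2,5], [1,2,6], [1,3,4], [1,3,6], [1,4,5], [2,3,4], [2,3,5], [3,5,6]

so the chain groups are C_0 ≅ Z^7, C_1 ≅ Z^18, C_2 ≅ Z^12.

Boundary ∂_1: C_1 → C_0 is given by ∂[p,q] = [q] − [p].
As a 7×18 matrix over Z this has rank 6, with invariant factors (1,1,1,1,1,1).

Boundary ∂_2: C_2 → C_1 acts by ∂[p,q,r] = [q,r] − [p,r] + [p,q]. For instance
  ∂[1,3,6] = [3,6] − [1,6] + [1,3],
  ∂[0,2,4] = [2,4] − [0,4] + [0,2].
The 18×12 boundary matrix has rank 12 and Smith normal form diag(1,1,1,1,1,1,1,1,1,1,1,2).

Now H_k = ker ∂_k / im ∂_{k+1}, so:

  H_0: rank C_0 − rank ∂_1 = 7 − 6 = 1, and the invariant factors of ∂_1 are all 1, so H_0 = Z.
  H_1: rank ker ∂_1 − rank ∂_2 = (18 − 6) − 12 = 0, and ∂_2 has invariant factor 2 > 1, so H_1 = Z/2Z.
  H_2: rank ker ∂_2 − rank ∂_3 = (12 − 12) − 0 = 0, and there is no ∂_3, so H_2 = 0.

(K is a triangulation of the real projective plane RP^2.)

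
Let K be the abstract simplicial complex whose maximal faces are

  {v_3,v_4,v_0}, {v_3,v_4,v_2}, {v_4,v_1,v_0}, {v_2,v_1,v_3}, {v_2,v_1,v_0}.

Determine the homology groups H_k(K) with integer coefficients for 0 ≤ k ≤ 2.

H_0 ≅ Z,  H_1 ≅ Z,  H_2 = 0.

Take the total order v_0 < v_1 < v_2 < v_3 < v_4 on the vertex set. Then K (dimension 2) consists of the simplices:

  0-simplices (5): [v_0], [v_1], [v_2], [v_3], [v_4]
  1-simplices (10): [v_0,v_1], [v_0,v_2], [v_0,v_3], [v_0,v_4], [v_1,v_2], [v_1,v_3], [v_1,v_4], [v_2,v_3], [v_2,v_4], [v_3,v_4]
  2-simplices (5): [v_0,v_1,v_2], [v_0,v_1,v_4], [v_0,v_3,v_4], [v_1,v_2,v_3], [v_2,v_3,v_4]

so the chain groups are C_0 ≅ Z^5, C_1 ≅ Z^10, C_2 ≅ Z^5.

∂_1: C_1 → C_0 is given by ∂[p,q] = [q] − [p]. For instance
  ∂[v_0,v_2] = [v_2] − [v_0].
The resulting 5×10 matrix has rank 4, and its Smith normal form has invariant factors (1,1,1,1).

Boundary ∂_2: C_2 → C_1 maps a triangle to the signed sum of its edges. For instance
  ∂[v_0,v_1,v_2] = [v_1,v_2] − [v_0,v_2] + [v_0,v_1],
  ∂[v_1,v_2,v_3] = [v_2,v_3] − [v_1,v_3] + [v_1,v_2].
As a 10×5 matrix over Z this has rank 5, with invariant factors (1,1,1,1,1).

Computing H_k = (kernel of ∂_k) / (image of ∂_{k+1}):

  H_0: rank C_0 − rank ∂_1 = 5 − 4 = 1, and the invariant factors of ∂_1 are all 1, so H_0 = Z.
  H_1: rank ker ∂_1 − rank ∂_2 = (10 − 4) − 5 = 1, and the invariant factors of ∂_2 are all 1, so H_1 = Z.
  H_2: rank ker ∂_2 − rank ∂_3 = (5 − 5) − 0 = 0, and there is no ∂_3, so H_2 = 0.

(K is a triangulation of the Möbius band.)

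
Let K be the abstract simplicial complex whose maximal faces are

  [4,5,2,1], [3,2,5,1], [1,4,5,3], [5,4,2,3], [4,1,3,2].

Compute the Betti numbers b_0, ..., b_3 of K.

K has 5 vertices, 10 edges, 10 triangles, 5 3-simplices.
rank ∂_0 = 0, rank ∂_1 = 4 ⇒ b_0 = 5 − 0 − 4 = 1; all invariant factors of ∂_1 are 1 so no torsion. So H_0 ≅ Z.
rank ∂_1 = 4, rank ∂_2 = 6 ⇒ b_1 = 10 − 4 − 6 = 0; all invariant factors of ∂_2 are 1 so no torsion. So H_1 ≅ 0.
rank ∂_2 = 6, rank ∂_3 = 4 ⇒ b_2 = 10 − 6 − 4 = 0; all invariant factors of ∂_3 are 1 so no torsion. So H_2 ≅ 0.
rank ∂_3 = 4, rank ∂_4 = 0 ⇒ b_3 = 5 − 4 − 0 = 1. So H_3 ≅ Z.

b_0 = 1, b_1 = 0, b_2 = 0, b_3 = 1.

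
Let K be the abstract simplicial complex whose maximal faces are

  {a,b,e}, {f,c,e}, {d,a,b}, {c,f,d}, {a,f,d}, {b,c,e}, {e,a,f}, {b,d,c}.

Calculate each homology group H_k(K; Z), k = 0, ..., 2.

H_0 = Z,  H_1 = 0,  H_2 = Z.

We work with the vertex ordering a < b < c < d < e < f. The simplices of K, each written with vertices in increasing order, are:

  0-simplices (6): a, b, c, d, e, f
  1-simplices (12): ab, ad, ae, af, bc, bd, be, cd, ce, cf, df, ef
  2-simplices (8): abd, abe, adf, aef, bcd, bce, cdf, cef

giving chain groups C_0 ≅ Z^6, C_1 ≅ Z^12, C_2 ≅ Z^8.

∂_1: C_1 → C_0 is given by ∂[p,q] = [q] − [p].
As a 6×12 matrix over Z this has rank 5, with invariant factors (1,1,1,1,1).

∂_2: C_2 → C_1 maps a triangle to the signed sum of its edges. For instance
  ∂cef = ef − cf + ce,
  ∂bcd = cd − bd + bc.
As a 12×8 matrix over Z this has rank 7, with invariant factors (1,1,1,1,1,1,1).

Computing H_k = (kernel of ∂_k) / (image of ∂_{k+1}):

  H_0: rank C_0 − rank ∂_1 = 6 − 5 = 1, and the invariant factors of ∂_1 are all 1, so H_0 ≅ Z.
  H_1: rank ker ∂_1 − rank ∂_2 = (12 − 5) − 7 = 0, and the invariant factors of ∂_2 are all 1, so H_1 ≅ 0.
  H_2: rank ker ∂_2 − rank ∂_3 = (8 − 7) − 0 = 1, and there is no ∂_3, so H_2 ≅ Z.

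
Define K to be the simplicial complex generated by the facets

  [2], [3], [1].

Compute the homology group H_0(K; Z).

Fix the vertex order 1 < 2 < 3 and write every simplex with vertices in increasing order. Then dim K = 0 and the simplices of K are:

  0-simplices (3): [1], [2], [3]

so the chain groups are C_0 ≅ Z^3.

Computing H_k = (kernel of ∂_k) / (image of ∂_{k+1}):

  H_0: rank C_0 − rank ∂_1 = 3 − 0 = 3, and there is no ∂_1, so H_0 = Z^3.

H_0 = Z^3.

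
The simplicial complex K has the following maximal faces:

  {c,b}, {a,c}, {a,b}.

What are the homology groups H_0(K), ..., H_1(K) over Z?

Order the vertices as a < b < c. Listing each simplex with vertices in this order, K has dimension 1 with simplices:

  0-simplices (3): a, b, c
  1-simplices (3): ab, ac, bc

Hence C_0 ≅ Z^3, C_1 ≅ Z^3.

∂_1: C_1 → C_0 maps an edge to its endpoints' difference, ∂[p,q] = q − p.
As a 3×3 matrix over Z this has rank 2, with invariant factors (1,1).

Reading off H_k = ker ∂_k / im ∂_{k+1}:

  H_0: rank C_0 − rank ∂_1 = 3 − 2 = 1, and the invariant factors of ∂_1 are all 1, so H_0 ≅ Z.
  H_1: rank ker ∂_1 − rank ∂_2 = (3 − 2) − 0 = 1, and there is no ∂_2, so H_1 ≅ Z.

H_0 = Z,  H_1 = Z.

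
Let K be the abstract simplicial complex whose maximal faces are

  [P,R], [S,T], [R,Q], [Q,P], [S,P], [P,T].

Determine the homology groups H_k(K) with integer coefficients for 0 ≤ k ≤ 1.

H_0 = Z,  H_1 = Z^2.

We work with the vertex ordering P < Q < R < S < T. The simplices of K, each written with vertices in increasing order, are:

  0-simplices (5): P, Q, R, S, T
  1-simplices (6): PQ, PR, PS, PT, QR, ST

so the chain groups are C_0 ≅ Z^5, C_1 ≅ Z^6.

Boundary ∂_1: C_1 → C_0 sends each edge [p,q] (with p < q) to q − p.
The resulting 5×6 matrix has rank 4, and its Smith normal form has invariant factors (1,1,1,1).

Computing H_k = (kernel of ∂_k) / (image of ∂_{k+1}):

  H_0: rank C_0 − rank ∂_1 = 5 − 4 = 1, and the invariant factors of ∂_1 are all 1, so H_0 ≅ Z.
  H_1: rank ker ∂_1 − rank ∂_2 = (6 − 4) − 0 = 2, and there is no ∂_2, so H_1 ≅ Z^2.

(K is a triangulation of a wedge of 2 circles.)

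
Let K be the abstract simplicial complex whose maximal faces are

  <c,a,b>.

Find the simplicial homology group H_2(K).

We work with the vertex ordering a < b < c. The simplices of K, each written with vertices in increasing order, are:

  0-simplices (3): a, b, c
  1-simplices (3): ab, ac, bc
  2-simplices (1): abc

so the chain groups are C_0 ≅ Z^3, C_1 ≅ Z^3, C_2 ≅ Z^1.

∂_1: C_1 → C_0 sends each edge [p,q] (with p < q) to q − p.
This gives a 3×3 integer matrix of rank 2; reducing to Smith normal form yields diagonal entries (1,1).

The boundary map ∂_2: C_2 → C_1 sends each 2-simplex [p,q,r] to [q,r] − [p,r] + [p,q]. For instance
  ∂abc = bc − ac + ab.
As a 3×1 matrix over Z this has rank 1, with invariant factors (1).

From H_k ≅ ker(∂_k) / im(∂_{k+1}) we obtain:

  H_2: rank ker ∂_2 − rank ∂_3 = (1 − 1) − 0 = 0, and there is no ∂_3, so H_2 ≅ 0.

H_2 ≅ 0.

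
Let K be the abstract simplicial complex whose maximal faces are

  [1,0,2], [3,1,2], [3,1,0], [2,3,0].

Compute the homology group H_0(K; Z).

Fix the vertex order 0 < 1 < 2 < 3 and write every simplex with vertices in increasing order. Then dim K = 2 and the simplices of K are:

  0-simplices (4): [0], [1], [2], [3]
  1-simplices (6): [0,1], [0,2], [0,3], [1,2], [1,3], [2,3]
  2-simplices (4): [0,1,2], [0,1,3], [0,2,3], [1,2,3]

so the chain groups are C_0 ≅ Z^4, C_1 ≅ Z^6, C_2 ≅ Z^4.

The boundary map ∂_1: C_1 → C_0 maps an edge to its endpoints' difference, ∂[p,q] = q − p. For instance
  ∂[1,2] = [2] − [1].
The 4×6 boundary matrix has rank 3 and Smith normal form diag(1,1,1).

The boundary map ∂_2: C_2 → C_1 sends each 2-simplex [p,q,r] to [q,r] − [p,r] + [p,q]. For instance
  ∂[1,2,3] = [2,3] − [1,3] + [1,2],
  ∂[0,1,3] = [1,3] − [0,3] + [0,1].
This gives a 6×4 integer matrix of rank 3; reducing to Smith normal form yields diagonal entries (1,1,1).

Computing H_k = (kernel of ∂_k) / (image of ∂_{k+1}):

  H_0: rank C_0 − rank ∂_1 = 4 − 3 = 1, and the invariant factors of ∂_1 are all 1, so H_0 = Z.

(K is a triangulation of the 2-sphere S^2.)

H_0 ≅ Z.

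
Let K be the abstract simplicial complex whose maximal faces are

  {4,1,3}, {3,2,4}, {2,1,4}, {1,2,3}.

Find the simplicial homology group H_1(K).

H_1 ≅ 0.

Take the total order 1 < 2 < 3 < 4 on the vertex set. Then K (dimension 2) consists of the simplices:

  0-simplices (4): [1], [2], [3], [4]
  1-simplices (6): [1,2], [1,3], [1,4], [2,3], [2,4], [3,4]
  2-simplices (4): [1,2,3], [1,2,4], [1,3,4], [2,3,4]

so the chain groups are C_0 ≅ Z^4, C_1 ≅ Z^6, C_2 ≅ Z^4.

Boundary ∂_1: C_1 → C_0 sends each edge [p,q] (with p < q) to q − p.
As a 4×6 matrix over Z this has rank 3, with invariant factors (1,1,1).

The boundary map ∂_2: C_2 → C_1 maps a triangle to the signed sum of its edges. For instance
  ∂[1,2,4] = [2,4] − [1,4] + [1,2],
  ∂[2,3,4] = [3,4] − [2,4] + [2,3].
As a 6×4 matrix over Z this has rank 3, with invariant factors (1,1,1).

From H_k ≅ ker(∂_k) / im(∂_{k+1}) we obtain:

  H_1: rank ker ∂_1 − rank ∂_2 = (6 − 3) − 3 = 0, and the invariant factors of ∂_2 are all 1, so H_1 = 0.

(K is a triangulation of the 2-sphere S^2.)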